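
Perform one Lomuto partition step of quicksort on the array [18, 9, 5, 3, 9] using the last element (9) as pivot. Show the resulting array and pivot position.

Lomuto partition with pivot = 9:

Initial array: [18, 9, 5, 3, 9]

arr[0]=18 > 9: no swap
arr[1]=9 <= 9: swap with position 0, array becomes [9, 18, 5, 3, 9]
arr[2]=5 <= 9: swap with position 1, array becomes [9, 5, 18, 3, 9]
arr[3]=3 <= 9: swap with position 2, array becomes [9, 5, 3, 18, 9]

Place pivot at position 3: [9, 5, 3, 9, 18]
Pivot position: 3

After partitioning with pivot 9, the array becomes [9, 5, 3, 9, 18]. The pivot is placed at index 3. All elements to the left of the pivot are <= 9, and all elements to the right are > 9.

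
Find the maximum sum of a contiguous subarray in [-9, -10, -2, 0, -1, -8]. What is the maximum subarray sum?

Using Kadane's algorithm on [-9, -10, -2, 0, -1, -8]:

Scanning through the array:
Position 1 (value -10): max_ending_here = -10, max_so_far = -9
Position 2 (value -2): max_ending_here = -2, max_so_far = -2
Position 3 (value 0): max_ending_here = 0, max_so_far = 0
Position 4 (value -1): max_ending_here = -1, max_so_far = 0
Position 5 (value -8): max_ending_here = -8, max_so_far = 0

Maximum subarray: [0]
Maximum sum: 0

The maximum subarray is [0] with sum 0. This subarray runs from index 3 to index 3.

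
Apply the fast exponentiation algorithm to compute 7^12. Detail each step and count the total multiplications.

Computing 7^12 by squaring (build up from 7^1; each line after the first costs one multiplication):

7^1 = 7
7^2 = (7^1)^2 = 7^2 = 49
7^3 = 7 * 7^2 = 7 * 49 = 343
7^6 = (7^3)^2 = 343^2 = 117649
7^12 = (7^6)^2 = 117649^2 = 13841287201

Result: 13841287201
Multiplications needed: 4 (4 lines after 7^1)

7^12 = 13841287201. Using exponentiation by squaring, this requires 4 multiplications. The key idea: if the exponent is even, square the half-power; if odd, multiply by the base once.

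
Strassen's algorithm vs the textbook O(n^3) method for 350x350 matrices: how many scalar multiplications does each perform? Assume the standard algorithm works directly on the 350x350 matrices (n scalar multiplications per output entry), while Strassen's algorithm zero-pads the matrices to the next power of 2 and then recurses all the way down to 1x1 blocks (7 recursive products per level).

Matrix multiplication for 350x350 matrices:

Strassen's algorithm requires power-of-2 dimensions. Pad 350x350 to 512x512 (next power of 2).

Standard algorithm: 350^3 = 42875000 multiplications
Strassen's algorithm: 7^(log2(512)) = 7^9 = 40353607 multiplications
Savings: 42875000 - 40353607 = 2521393 multiplications

Standard: 42875000 multiplications (350^3). Strassen: 40353607 multiplications (7^9, after padding to 512x512). Strassen reduces 8 recursive multiplications to 7 at each level.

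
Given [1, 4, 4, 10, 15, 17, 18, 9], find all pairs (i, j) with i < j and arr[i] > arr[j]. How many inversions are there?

Finding inversions in [1, 4, 4, 10, 15, 17, 18, 9]:

(3, 7): arr[3]=10 > arr[7]=9
(4, 7): arr[4]=15 > arr[7]=9
(5, 7): arr[5]=17 > arr[7]=9
(6, 7): arr[6]=18 > arr[7]=9

Total inversions: 4

The array has 4 inversion(s): (3,7), (4,7), (5,7), (6,7). Each pair (i,j) satisfies i < j and arr[i] > arr[j].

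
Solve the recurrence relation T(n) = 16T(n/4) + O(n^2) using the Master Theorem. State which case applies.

Master Theorem for T(n) = 16T(n/4) + O(n^2):

a = 16, b = 4, c = 2
log_b(a) = log_4(16) = 2.0000

Case 2: c = 2 = log_4(16) = 2.0000
T(n) = O(n^2 log n) = O(n^2 log n)

For T(n) = 16T(n/4) + O(n^2): log_4(16) = 2.0000. This is Case 2 of the Master Theorem (c = log_b(a), equal work at all levels), giving O(n^2 log n).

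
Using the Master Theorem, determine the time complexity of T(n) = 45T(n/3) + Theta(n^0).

Master Theorem for T(n) = 45T(n/3) + O(n^0):

a = 45, b = 3, c = 0
log_b(a) = log_3(45) = 3.4650

Case 1: c = 0 < log_3(45) = 3.4650
T(n) = O(n^(log_3 45))

For T(n) = 45T(n/3) + O(n^0): log_3(45) = 3.4650. This is Case 1 of the Master Theorem (c < log_b(a), work dominated by leaves), giving O(n^(log_3 45)).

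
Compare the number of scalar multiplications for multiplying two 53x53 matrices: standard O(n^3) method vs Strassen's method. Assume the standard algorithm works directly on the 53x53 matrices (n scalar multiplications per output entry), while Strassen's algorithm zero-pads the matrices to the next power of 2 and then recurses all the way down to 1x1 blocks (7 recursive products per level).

Matrix multiplication for 53x53 matrices:

Strassen's algorithm requires power-of-2 dimensions. Pad 53x53 to 64x64 (next power of 2).

Standard algorithm: 53^3 = 148877 multiplications
Strassen's algorithm: 7^(log2(64)) = 7^6 = 117649 multiplications
Savings: 148877 - 117649 = 31228 multiplications

Standard: 148877 multiplications (53^3). Strassen: 117649 multiplications (7^6, after padding to 64x64). Strassen reduces 8 recursive multiplications to 7 at each level.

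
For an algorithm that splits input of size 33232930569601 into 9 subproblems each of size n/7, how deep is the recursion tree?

For divide and conquer with division factor 7:

Problem sizes at each level:
Level 0: 33232930569601
Level 1: 4747561509943
Level 2: 678223072849
Level 3: 96889010407
Level 4: 13841287201
Level 5: 1977326743
Level 6: 282475249
Level 7: 40353607
Level 8: 5764801
Level 9: 823543
Level 10: 117649
Level 11: 16807
Level 12: 2401
Level 13: 343
Level 14: 49
Level 15: 7
Level 16: 1

The root is level 0 and the size-1 base case is level 16 (the tree spans levels 0 through 16, i.e. 17 levels counting the root), so the depth is the number of divisions: log_7(33232930569601) = 16

The recursion tree depth is log_7(33232930569601) = 16. At each level, the problem size is divided by 7, so it takes 16 divisions to reduce to a base case of size 1. The algorithm makes 9 recursive calls at each level.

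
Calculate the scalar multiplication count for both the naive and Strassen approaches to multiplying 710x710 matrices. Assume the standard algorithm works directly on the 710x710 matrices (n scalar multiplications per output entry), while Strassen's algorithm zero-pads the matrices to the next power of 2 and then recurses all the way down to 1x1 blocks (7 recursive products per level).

Matrix multiplication for 710x710 matrices:

Strassen's algorithm requires power-of-2 dimensions. Pad 710x710 to 1024x1024 (next power of 2).

Standard algorithm: 710^3 = 357911000 multiplications
Strassen's algorithm: 7^(log2(1024)) = 7^10 = 282475249 multiplications
Savings: 357911000 - 282475249 = 75435751 multiplications

Standard: 357911000 multiplications (710^3). Strassen: 282475249 multiplications (7^10, after padding to 1024x1024). Strassen reduces 8 recursive multiplications to 7 at each level.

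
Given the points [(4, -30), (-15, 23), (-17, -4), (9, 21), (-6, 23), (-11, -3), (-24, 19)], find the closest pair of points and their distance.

Computing all pairwise distances among 7 points:

d((4, -30), (-15, 23)) = 56.3028
d((4, -30), (-17, -4)) = 33.4215
d((4, -30), (9, 21)) = 51.2445
d((4, -30), (-6, 23)) = 53.9351
d((4, -30), (-11, -3)) = 30.8869
d((4, -30), (-24, 19)) = 56.4358
d((-15, 23), (-17, -4)) = 27.074
d((-15, 23), (9, 21)) = 24.0832
d((-15, 23), (-6, 23)) = 9.0
d((-15, 23), (-11, -3)) = 26.3059
d((-15, 23), (-24, 19)) = 9.8489
d((-17, -4), (9, 21)) = 36.0694
d((-17, -4), (-6, 23)) = 29.1548
d((-17, -4), (-11, -3)) = 6.0828 <-- minimum
d((-17, -4), (-24, 19)) = 24.0416
d((9, 21), (-6, 23)) = 15.1327
d((9, 21), (-11, -3)) = 31.241
d((9, 21), (-24, 19)) = 33.0606
d((-6, 23), (-11, -3)) = 26.4764
d((-6, 23), (-24, 19)) = 18.4391
d((-11, -3), (-24, 19)) = 25.5539

Closest pair: (-17, -4) and (-11, -3) with distance 6.0828

The closest pair is (-17, -4) and (-11, -3) with Euclidean distance 6.0828. For 7 points, brute-force pairwise comparison is shown above. For large n, the divide-and-conquer algorithm (sort by x, recurse on halves, check the dividing strip) achieves O(n log n).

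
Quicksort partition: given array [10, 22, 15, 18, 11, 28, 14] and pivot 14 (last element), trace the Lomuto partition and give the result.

Lomuto partition with pivot = 14:

Initial array: [10, 22, 15, 18, 11, 28, 14]

arr[0]=10 <= 14: swap with position 0, array becomes [10, 22, 15, 18, 11, 28, 14]
arr[1]=22 > 14: no swap
arr[2]=15 > 14: no swap
arr[3]=18 > 14: no swap
arr[4]=11 <= 14: swap with position 1, array becomes [10, 11, 15, 18, 22, 28, 14]
arr[5]=28 > 14: no swap

Place pivot at position 2: [10, 11, 14, 18, 22, 28, 15]
Pivot position: 2

After partitioning with pivot 14, the array becomes [10, 11, 14, 18, 22, 28, 15]. The pivot is placed at index 2. All elements to the left of the pivot are <= 14, and all elements to the right are > 14.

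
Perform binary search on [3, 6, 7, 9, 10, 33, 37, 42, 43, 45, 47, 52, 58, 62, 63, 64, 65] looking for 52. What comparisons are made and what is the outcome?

Binary search for 52 in [3, 6, 7, 9, 10, 33, 37, 42, 43, 45, 47, 52, 58, 62, 63, 64, 65]:

lo=0, hi=16, mid=8, arr[mid]=43 -> 43 < 52, search right half
lo=9, hi=16, mid=12, arr[mid]=58 -> 58 > 52, search left half
lo=9, hi=11, mid=10, arr[mid]=47 -> 47 < 52, search right half
lo=11, hi=11, mid=11, arr[mid]=52 -> Found target at index 11!

Binary search finds 52 at index 11 after 4 comparisons. The search repeatedly halves the search space by comparing with the middle element.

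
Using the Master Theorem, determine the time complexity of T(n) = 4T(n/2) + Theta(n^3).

Master Theorem for T(n) = 4T(n/2) + O(n^3):

a = 4, b = 2, c = 3
log_b(a) = log_2(4) = 2.0000

Case 3: c = 3 > log_2(4) = 2.0000
T(n) = O(n^3) = O(n^3)

For T(n) = 4T(n/2) + O(n^3): log_2(4) = 2.0000. This is Case 3 of the Master Theorem (c > log_b(a), work dominated by root), giving O(n^3).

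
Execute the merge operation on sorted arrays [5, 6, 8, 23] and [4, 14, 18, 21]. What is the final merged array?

Merging process:

Compare 5 vs 4: take 4 from right. Merged: [4]
Compare 5 vs 14: take 5 from left. Merged: [4, 5]
Compare 6 vs 14: take 6 from left. Merged: [4, 5, 6]
Compare 8 vs 14: take 8 from left. Merged: [4, 5, 6, 8]
Compare 23 vs 14: take 14 from right. Merged: [4, 5, 6, 8, 14]
Compare 23 vs 18: take 18 from right. Merged: [4, 5, 6, 8, 14, 18]
Compare 23 vs 21: take 21 from right. Merged: [4, 5, 6, 8, 14, 18, 21]
Append remaining from left: [23]. Merged: [4, 5, 6, 8, 14, 18, 21, 23]

Final merged array: [4, 5, 6, 8, 14, 18, 21, 23]
Total comparisons: 7

The merged array is [4, 5, 6, 8, 14, 18, 21, 23], requiring 7 comparisons. The merge step runs in O(n) time where n is the total number of elements.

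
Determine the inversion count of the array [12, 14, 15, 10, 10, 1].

Finding inversions in [12, 14, 15, 10, 10, 1]:

(0, 3): arr[0]=12 > arr[3]=10
(0, 4): arr[0]=12 > arr[4]=10
(0, 5): arr[0]=12 > arr[5]=1
(1, 3): arr[1]=14 > arr[3]=10
(1, 4): arr[1]=14 > arr[4]=10
(1, 5): arr[1]=14 > arr[5]=1
(2, 3): arr[2]=15 > arr[3]=10
(2, 4): arr[2]=15 > arr[4]=10
(2, 5): arr[2]=15 > arr[5]=1
(3, 5): arr[3]=10 > arr[5]=1
(4, 5): arr[4]=10 > arr[5]=1

Total inversions: 11

The array has 11 inversion(s): (0,3), (0,4), (0,5), (1,3), (1,4), (1,5), (2,3), (2,4), (2,5), (3,5), (4,5). Each pair (i,j) satisfies i < j and arr[i] > arr[j].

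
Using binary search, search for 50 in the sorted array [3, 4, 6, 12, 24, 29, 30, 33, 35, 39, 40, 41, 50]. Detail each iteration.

Binary search for 50 in [3, 4, 6, 12, 24, 29, 30, 33, 35, 39, 40, 41, 50]:

lo=0, hi=12, mid=6, arr[mid]=30 -> 30 < 50, search right half
lo=7, hi=12, mid=9, arr[mid]=39 -> 39 < 50, search right half
lo=10, hi=12, mid=11, arr[mid]=41 -> 41 < 50, search right half
lo=12, hi=12, mid=12, arr[mid]=50 -> Found target at index 12!

Binary search finds 50 at index 12 after 4 comparisons. The search repeatedly halves the search space by comparing with the middle element.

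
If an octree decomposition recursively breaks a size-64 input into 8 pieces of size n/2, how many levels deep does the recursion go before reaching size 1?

For divide and conquer with division factor 2:

Problem sizes at each level:
Level 0: 64
Level 1: 32
Level 2: 16
Level 3: 8
Level 4: 4
Level 5: 2
Level 6: 1

The root is level 0 and the size-1 base case is level 6 (the tree spans levels 0 through 6, i.e. 7 levels counting the root), so the depth is the number of divisions: log_2(64) = 6

The recursion tree depth is log_2(64) = 6. At each level, the problem size is divided by 2, so it takes 6 divisions to reduce to a base case of size 1. The algorithm makes 8 recursive calls at each level.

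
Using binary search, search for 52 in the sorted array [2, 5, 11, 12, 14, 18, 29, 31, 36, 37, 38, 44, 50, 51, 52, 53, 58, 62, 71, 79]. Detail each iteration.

Binary search for 52 in [2, 5, 11, 12, 14, 18, 29, 31, 36, 37, 38, 44, 50, 51, 52, 53, 58, 62, 71, 79]:

lo=0, hi=19, mid=9, arr[mid]=37 -> 37 < 52, search right half
lo=10, hi=19, mid=14, arr[mid]=52 -> Found target at index 14!

Binary search finds 52 at index 14 after 2 comparisons. The search repeatedly halves the search space by comparing with the middle element.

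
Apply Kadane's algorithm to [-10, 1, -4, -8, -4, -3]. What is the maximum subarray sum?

Using Kadane's algorithm on [-10, 1, -4, -8, -4, -3]:

Scanning through the array:
Position 1 (value 1): max_ending_here = 1, max_so_far = 1
Position 2 (value -4): max_ending_here = -3, max_so_far = 1
Position 3 (value -8): max_ending_here = -8, max_so_far = 1
Position 4 (value -4): max_ending_here = -4, max_so_far = 1
Position 5 (value -3): max_ending_here = -3, max_so_far = 1

Maximum subarray: [1]
Maximum sum: 1

The maximum subarray is [1] with sum 1. This subarray runs from index 1 to index 1.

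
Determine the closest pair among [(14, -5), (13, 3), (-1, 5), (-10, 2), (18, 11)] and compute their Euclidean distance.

Computing all pairwise distances among 5 points:

d((14, -5), (13, 3)) = 8.0623 <-- minimum
d((14, -5), (-1, 5)) = 18.0278
d((14, -5), (-10, 2)) = 25.0
d((14, -5), (18, 11)) = 16.4924
d((13, 3), (-1, 5)) = 14.1421
d((13, 3), (-10, 2)) = 23.0217
d((13, 3), (18, 11)) = 9.434
d((-1, 5), (-10, 2)) = 9.4868
d((-1, 5), (18, 11)) = 19.9249
d((-10, 2), (18, 11)) = 29.4109

Closest pair: (14, -5) and (13, 3) with distance 8.0623

The closest pair is (14, -5) and (13, 3) with Euclidean distance 8.0623. For 5 points, brute-force pairwise comparison is shown above. For large n, the divide-and-conquer algorithm (sort by x, recurse on halves, check the dividing strip) achieves O(n log n).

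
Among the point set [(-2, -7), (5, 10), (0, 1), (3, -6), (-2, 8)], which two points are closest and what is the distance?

Computing all pairwise distances among 5 points:

d((-2, -7), (5, 10)) = 18.3848
d((-2, -7), (0, 1)) = 8.2462
d((-2, -7), (3, -6)) = 5.099 <-- minimum
d((-2, -7), (-2, 8)) = 15.0
d((5, 10), (0, 1)) = 10.2956
d((5, 10), (3, -6)) = 16.1245
d((5, 10), (-2, 8)) = 7.2801
d((0, 1), (3, -6)) = 7.6158
d((0, 1), (-2, 8)) = 7.2801
d((3, -6), (-2, 8)) = 14.8661

Closest pair: (-2, -7) and (3, -6) with distance 5.099

The closest pair is (-2, -7) and (3, -6) with Euclidean distance 5.099. For 5 points, brute-force pairwise comparison is shown above. For large n, the divide-and-conquer algorithm (sort by x, recurse on halves, check the dividing strip) achieves O(n log n).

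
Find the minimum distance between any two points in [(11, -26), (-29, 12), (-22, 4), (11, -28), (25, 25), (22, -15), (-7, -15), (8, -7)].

Computing all pairwise distances among 8 points:

d((11, -26), (-29, 12)) = 55.1725
d((11, -26), (-22, 4)) = 44.5982
d((11, -26), (11, -28)) = 2.0 <-- minimum
d((11, -26), (25, 25)) = 52.8867
d((11, -26), (22, -15)) = 15.5563
d((11, -26), (-7, -15)) = 21.095
d((11, -26), (8, -7)) = 19.2354
d((-29, 12), (-22, 4)) = 10.6301
d((-29, 12), (11, -28)) = 56.5685
d((-29, 12), (25, 25)) = 55.5428
d((-29, 12), (22, -15)) = 57.7062
d((-29, 12), (-7, -15)) = 34.8281
d((-29, 12), (8, -7)) = 41.5933
d((-22, 4), (11, -28)) = 45.9674
d((-22, 4), (25, 25)) = 51.4782
d((-22, 4), (22, -15)) = 47.927
d((-22, 4), (-7, -15)) = 24.2074
d((-22, 4), (8, -7)) = 31.9531
d((11, -28), (25, 25)) = 54.8179
d((11, -28), (22, -15)) = 17.0294
d((11, -28), (-7, -15)) = 22.2036
d((11, -28), (8, -7)) = 21.2132
d((25, 25), (22, -15)) = 40.1123
d((25, 25), (-7, -15)) = 51.225
d((25, 25), (8, -7)) = 36.2353
d((22, -15), (-7, -15)) = 29.0
d((22, -15), (8, -7)) = 16.1245
d((-7, -15), (8, -7)) = 17.0

Closest pair: (11, -26) and (11, -28) with distance 2.0

The closest pair is (11, -26) and (11, -28) with Euclidean distance 2.0. For 8 points, brute-force pairwise comparison is shown above. For large n, the divide-and-conquer algorithm (sort by x, recurse on halves, check the dividing strip) achieves O(n log n).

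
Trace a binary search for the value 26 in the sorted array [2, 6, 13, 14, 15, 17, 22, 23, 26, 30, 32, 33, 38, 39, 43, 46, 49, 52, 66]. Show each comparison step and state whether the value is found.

Binary search for 26 in [2, 6, 13, 14, 15, 17, 22, 23, 26, 30, 32, 33, 38, 39, 43, 46, 49, 52, 66]:

lo=0, hi=18, mid=9, arr[mid]=30 -> 30 > 26, search left half
lo=0, hi=8, mid=4, arr[mid]=15 -> 15 < 26, search right half
lo=5, hi=8, mid=6, arr[mid]=22 -> 22 < 26, search right half
lo=7, hi=8, mid=7, arr[mid]=23 -> 23 < 26, search right half
lo=8, hi=8, mid=8, arr[mid]=26 -> Found target at index 8!

Binary search finds 26 at index 8 after 5 comparisons. The search repeatedly halves the search space by comparing with the middle element.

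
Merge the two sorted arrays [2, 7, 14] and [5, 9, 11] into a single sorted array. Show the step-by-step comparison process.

Merging process:

Compare 2 vs 5: take 2 from left. Merged: [2]
Compare 7 vs 5: take 5 from right. Merged: [2, 5]
Compare 7 vs 9: take 7 from left. Merged: [2, 5, 7]
Compare 14 vs 9: take 9 from right. Merged: [2, 5, 7, 9]
Compare 14 vs 11: take 11 from right. Merged: [2, 5, 7, 9, 11]
Append remaining from left: [14]. Merged: [2, 5, 7, 9, 11, 14]

Final merged array: [2, 5, 7, 9, 11, 14]
Total comparisons: 5

The merged array is [2, 5, 7, 9, 11, 14], requiring 5 comparisons. The merge step runs in O(n) time where n is the total number of elements.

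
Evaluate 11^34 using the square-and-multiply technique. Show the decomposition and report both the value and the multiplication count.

Computing 11^34 by squaring (build up from 11^1; each line after the first costs one multiplication):

11^1 = 11
11^2 = (11^1)^2 = 11^2 = 121
11^4 = (11^2)^2 = 121^2 = 14641
11^8 = (11^4)^2 = 14641^2 = 214358881
11^16 = (11^8)^2 = 214358881^2 = 45949729863572161
11^17 = 11 * 11^16 = 11 * 45949729863572161 = 505447028499293771
11^34 = (11^17)^2 = 505447028499293771^2 = 255476698618765889551019445759400441

Result: 255476698618765889551019445759400441
Multiplications needed: 6 (6 lines after 11^1)

11^34 = 255476698618765889551019445759400441. Using exponentiation by squaring, this requires 6 multiplications. The key idea: if the exponent is even, square the half-power; if odd, multiply by the base once.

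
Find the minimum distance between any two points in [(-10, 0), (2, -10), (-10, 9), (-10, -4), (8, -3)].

Computing all pairwise distances among 5 points:

d((-10, 0), (2, -10)) = 15.6205
d((-10, 0), (-10, 9)) = 9.0
d((-10, 0), (-10, -4)) = 4.0 <-- minimum
d((-10, 0), (8, -3)) = 18.2483
d((2, -10), (-10, 9)) = 22.4722
d((2, -10), (-10, -4)) = 13.4164
d((2, -10), (8, -3)) = 9.2195
d((-10, 9), (-10, -4)) = 13.0
d((-10, 9), (8, -3)) = 21.6333
d((-10, -4), (8, -3)) = 18.0278

Closest pair: (-10, 0) and (-10, -4) with distance 4.0

The closest pair is (-10, 0) and (-10, -4) with Euclidean distance 4.0. For 5 points, brute-force pairwise comparison is shown above. For large n, the divide-and-conquer algorithm (sort by x, recurse on halves, check the dividing strip) achieves O(n log n).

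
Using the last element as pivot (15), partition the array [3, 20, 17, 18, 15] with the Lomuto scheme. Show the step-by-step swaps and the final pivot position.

Lomuto partition with pivot = 15:

Initial array: [3, 20, 17, 18, 15]

arr[0]=3 <= 15: swap with position 0, array becomes [3, 20, 17, 18, 15]
arr[1]=20 > 15: no swap
arr[2]=17 > 15: no swap
arr[3]=18 > 15: no swap

Place pivot at position 1: [3, 15, 17, 18, 20]
Pivot position: 1

After partitioning with pivot 15, the array becomes [3, 15, 17, 18, 20]. The pivot is placed at index 1. All elements to the left of the pivot are <= 15, and all elements to the right are > 15.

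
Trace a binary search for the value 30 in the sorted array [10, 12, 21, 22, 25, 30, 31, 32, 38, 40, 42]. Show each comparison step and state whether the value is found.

Binary search for 30 in [10, 12, 21, 22, 25, 30, 31, 32, 38, 40, 42]:

lo=0, hi=10, mid=5, arr[mid]=30 -> Found target at index 5!

Binary search finds 30 at index 5 after 1 comparisons. The search repeatedly halves the search space by comparing with the middle element.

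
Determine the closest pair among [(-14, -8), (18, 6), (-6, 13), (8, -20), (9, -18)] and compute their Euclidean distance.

Computing all pairwise distances among 5 points:

d((-14, -8), (18, 6)) = 34.9285
d((-14, -8), (-6, 13)) = 22.4722
d((-14, -8), (8, -20)) = 25.0599
d((-14, -8), (9, -18)) = 25.0799
d((18, 6), (-6, 13)) = 25.0
d((18, 6), (8, -20)) = 27.8568
d((18, 6), (9, -18)) = 25.632
d((-6, 13), (8, -20)) = 35.8469
d((-6, 13), (9, -18)) = 34.4384
d((8, -20), (9, -18)) = 2.2361 <-- minimum

Closest pair: (8, -20) and (9, -18) with distance 2.2361

The closest pair is (8, -20) and (9, -18) with Euclidean distance 2.2361. For 5 points, brute-force pairwise comparison is shown above. For large n, the divide-and-conquer algorithm (sort by x, recurse on halves, check the dividing strip) achieves O(n log n).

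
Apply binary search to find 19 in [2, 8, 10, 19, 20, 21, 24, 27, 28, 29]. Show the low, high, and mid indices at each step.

Binary search for 19 in [2, 8, 10, 19, 20, 21, 24, 27, 28, 29]:

lo=0, hi=9, mid=4, arr[mid]=20 -> 20 > 19, search left half
lo=0, hi=3, mid=1, arr[mid]=8 -> 8 < 19, search right half
lo=2, hi=3, mid=2, arr[mid]=10 -> 10 < 19, search right half
lo=3, hi=3, mid=3, arr[mid]=19 -> Found target at index 3!

Binary search finds 19 at index 3 after 4 comparisons. The search repeatedly halves the search space by comparing with the middle element.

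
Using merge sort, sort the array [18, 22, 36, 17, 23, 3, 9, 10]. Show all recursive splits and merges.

Merge sort trace:

Split: [18, 22, 36, 17, 23, 3, 9, 10] -> [18, 22, 36, 17] and [23, 3, 9, 10]
  Split: [18, 22, 36, 17] -> [18, 22] and [36, 17]
    Split: [18, 22] -> [18] and [22]
    Merge: [18] + [22] -> [18, 22]
    Split: [36, 17] -> [36] and [17]
    Merge: [36] + [17] -> [17, 36]
  Merge: [18, 22] + [17, 36] -> [17, 18, 22, 36]
  Split: [23, 3, 9, 10] -> [23, 3] and [9, 10]
    Split: [23, 3] -> [23] and [3]
    Merge: [23] + [3] -> [3, 23]
    Split: [9, 10] -> [9] and [10]
    Merge: [9] + [10] -> [9, 10]
  Merge: [3, 23] + [9, 10] -> [3, 9, 10, 23]
Merge: [17, 18, 22, 36] + [3, 9, 10, 23] -> [3, 9, 10, 17, 18, 22, 23, 36]

Final sorted array: [3, 9, 10, 17, 18, 22, 23, 36]

The merge sort proceeds by recursively splitting the array and merging sorted halves.
After all merges, the sorted array is [3, 9, 10, 17, 18, 22, 23, 36].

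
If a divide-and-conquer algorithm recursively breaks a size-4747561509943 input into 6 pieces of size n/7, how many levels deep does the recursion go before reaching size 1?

For divide and conquer with division factor 7:

Problem sizes at each level:
Level 0: 4747561509943
Level 1: 678223072849
Level 2: 96889010407
Level 3: 13841287201
Level 4: 1977326743
Level 5: 282475249
Level 6: 40353607
Level 7: 5764801
Level 8: 823543
Level 9: 117649
Level 10: 16807
Level 11: 2401
Level 12: 343
Level 13: 49
Level 14: 7
Level 15: 1

The root is level 0 and the size-1 base case is level 15 (the tree spans levels 0 through 15, i.e. 16 levels counting the root), so the depth is the number of divisions: log_7(4747561509943) = 15

The recursion tree depth is log_7(4747561509943) = 15. At each level, the problem size is divided by 7, so it takes 15 divisions to reduce to a base case of size 1. The algorithm makes 6 recursive calls at each level.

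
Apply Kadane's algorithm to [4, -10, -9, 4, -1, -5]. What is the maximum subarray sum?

Using Kadane's algorithm on [4, -10, -9, 4, -1, -5]:

Scanning through the array:
Position 1 (value -10): max_ending_here = -6, max_so_far = 4
Position 2 (value -9): max_ending_here = -9, max_so_far = 4
Position 3 (value 4): max_ending_here = 4, max_so_far = 4
Position 4 (value -1): max_ending_here = 3, max_so_far = 4
Position 5 (value -5): max_ending_here = -2, max_so_far = 4

Maximum subarray: [4]
Maximum sum: 4

The maximum subarray is [4] with sum 4. This subarray runs from index 0 to index 0.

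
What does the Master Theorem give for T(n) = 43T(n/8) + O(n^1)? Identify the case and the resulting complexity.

Master Theorem for T(n) = 43T(n/8) + O(n^1):

a = 43, b = 8, c = 1
log_b(a) = log_8(43) = 1.8088

Case 1: c = 1 < log_8(43) = 1.8088
T(n) = O(n^(log_8 43))

For T(n) = 43T(n/8) + O(n^1): log_8(43) = 1.8088. This is Case 1 of the Master Theorem (c < log_b(a), work dominated by leaves), giving O(n^(log_8 43)).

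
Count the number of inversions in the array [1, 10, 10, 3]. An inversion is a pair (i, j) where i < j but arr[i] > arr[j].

Finding inversions in [1, 10, 10, 3]:

(1, 3): arr[1]=10 > arr[3]=3
(2, 3): arr[2]=10 > arr[3]=3

Total inversions: 2

The array has 2 inversion(s): (1,3), (2,3). Each pair (i,j) satisfies i < j and arr[i] > arr[j].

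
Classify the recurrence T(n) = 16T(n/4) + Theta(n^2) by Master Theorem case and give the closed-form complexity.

Master Theorem for T(n) = 16T(n/4) + O(n^2):

a = 16, b = 4, c = 2
log_b(a) = log_4(16) = 2.0000

Case 2: c = 2 = log_4(16) = 2.0000
T(n) = O(n^2 log n) = O(n^2 log n)

For T(n) = 16T(n/4) + O(n^2): log_4(16) = 2.0000. This is Case 2 of the Master Theorem (c = log_b(a), equal work at all levels), giving O(n^2 log n).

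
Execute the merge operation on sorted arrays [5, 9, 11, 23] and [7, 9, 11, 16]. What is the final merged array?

Merging process:

Compare 5 vs 7: take 5 from left. Merged: [5]
Compare 9 vs 7: take 7 from right. Merged: [5, 7]
Compare 9 vs 9: take 9 from left. Merged: [5, 7, 9]
Compare 11 vs 9: take 9 from right. Merged: [5, 7, 9, 9]
Compare 11 vs 11: take 11 from left. Merged: [5, 7, 9, 9, 11]
Compare 23 vs 11: take 11 from right. Merged: [5, 7, 9, 9, 11, 11]
Compare 23 vs 16: take 16 from right. Merged: [5, 7, 9, 9, 11, 11, 16]
Append remaining from left: [23]. Merged: [5, 7, 9, 9, 11, 11, 16, 23]

Final merged array: [5, 7, 9, 9, 11, 11, 16, 23]
Total comparisons: 7

The merged array is [5, 7, 9, 9, 11, 11, 16, 23], requiring 7 comparisons. The merge step runs in O(n) time where n is the total number of elements.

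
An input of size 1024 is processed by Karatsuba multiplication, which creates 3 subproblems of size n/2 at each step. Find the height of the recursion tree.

For divide and conquer with division factor 2:

Problem sizes at each level:
Level 0: 1024
Level 1: 512
Level 2: 256
Level 3: 128
Level 4: 64
Level 5: 32
Level 6: 16
Level 7: 8
Level 8: 4
Level 9: 2
Level 10: 1

The root is level 0 and the size-1 base case is level 10 (the tree spans levels 0 through 10, i.e. 11 levels counting the root), so the depth is the number of divisions: log_2(1024) = 10

The recursion tree depth is log_2(1024) = 10. At each level, the problem size is divided by 2, so it takes 10 divisions to reduce to a base case of size 1. The algorithm makes 3 recursive calls at each level.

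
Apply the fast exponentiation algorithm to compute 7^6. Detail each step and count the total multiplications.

Computing 7^6 by squaring (build up from 7^1; each line after the first costs one multiplication):

7^1 = 7
7^2 = (7^1)^2 = 7^2 = 49
7^3 = 7 * 7^2 = 7 * 49 = 343
7^6 = (7^3)^2 = 343^2 = 117649

Result: 117649
Multiplications needed: 3 (3 lines after 7^1)

7^6 = 117649. Using exponentiation by squaring, this requires 3 multiplications. The key idea: if the exponent is even, square the half-power; if odd, multiply by the base once.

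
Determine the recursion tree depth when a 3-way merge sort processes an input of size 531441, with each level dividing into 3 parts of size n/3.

For divide and conquer with division factor 3:

Problem sizes at each level:
Level 0: 531441
Level 1: 177147
Level 2: 59049
Level 3: 19683
Level 4: 6561
Level 5: 2187
Level 6: 729
Level 7: 243
Level 8: 81
Level 9: 27
Level 10: 9
Level 11: 3
Level 12: 1

The root is level 0 and the size-1 base case is level 12 (the tree spans levels 0 through 12, i.e. 13 levels counting the root), so the depth is the number of divisions: log_3(531441) = 12

The recursion tree depth is log_3(531441) = 12. At each level, the problem size is divided by 3, so it takes 12 divisions to reduce to a base case of size 1. The algorithm makes 3 recursive calls at each level.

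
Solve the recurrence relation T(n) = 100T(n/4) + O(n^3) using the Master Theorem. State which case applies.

Master Theorem for T(n) = 100T(n/4) + O(n^3):

a = 100, b = 4, c = 3
log_b(a) = log_4(100) = 3.3219

Case 1: c = 3 < log_4(100) = 3.3219
T(n) = O(n^(log_4 100))

For T(n) = 100T(n/4) + O(n^3): log_4(100) = 3.3219. This is Case 1 of the Master Theorem (c < log_b(a), work dominated by leaves), giving O(n^(log_4 100)).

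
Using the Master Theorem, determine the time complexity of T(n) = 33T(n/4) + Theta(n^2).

Master Theorem for T(n) = 33T(n/4) + O(n^2):

a = 33, b = 4, c = 2
log_b(a) = log_4(33) = 2.5222

Case 1: c = 2 < log_4(33) = 2.5222
T(n) = O(n^(log_4 33))

For T(n) = 33T(n/4) + O(n^2): log_4(33) = 2.5222. This is Case 1 of the Master Theorem (c < log_b(a), work dominated by leaves), giving O(n^(log_4 33)).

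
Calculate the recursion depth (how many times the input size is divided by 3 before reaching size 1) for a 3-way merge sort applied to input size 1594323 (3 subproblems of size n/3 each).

For divide and conquer with division factor 3:

Problem sizes at each level:
Level 0: 1594323
Level 1: 531441
Level 2: 177147
Level 3: 59049
Level 4: 19683
Level 5: 6561
Level 6: 2187
Level 7: 729
Level 8: 243
Level 9: 81
Level 10: 27
Level 11: 9
Level 12: 3
Level 13: 1

The root is level 0 and the size-1 base case is level 13 (the tree spans levels 0 through 13, i.e. 14 levels counting the root), so the depth is the number of divisions: log_3(1594323) = 13

The recursion tree depth is log_3(1594323) = 13. At each level, the problem size is divided by 3, so it takes 13 divisions to reduce to a base case of size 1. The algorithm makes 3 recursive calls at each level.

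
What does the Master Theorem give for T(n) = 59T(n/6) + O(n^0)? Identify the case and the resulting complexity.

Master Theorem for T(n) = 59T(n/6) + O(n^0):

a = 59, b = 6, c = 0
log_b(a) = log_6(59) = 2.2757

Case 1: c = 0 < log_6(59) = 2.2757
T(n) = O(n^(log_6 59))

For T(n) = 59T(n/6) + O(n^0): log_6(59) = 2.2757. This is Case 1 of the Master Theorem (c < log_b(a), work dominated by leaves), giving O(n^(log_6 59)).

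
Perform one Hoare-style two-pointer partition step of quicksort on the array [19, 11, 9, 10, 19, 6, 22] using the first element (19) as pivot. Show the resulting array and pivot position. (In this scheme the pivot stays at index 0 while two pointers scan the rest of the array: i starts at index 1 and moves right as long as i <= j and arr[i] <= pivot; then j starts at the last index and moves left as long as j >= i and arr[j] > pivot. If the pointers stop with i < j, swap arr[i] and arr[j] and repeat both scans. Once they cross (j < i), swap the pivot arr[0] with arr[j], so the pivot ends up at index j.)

Hoare-style two-pointer partition with pivot = 19:

Initial array: [19, 11, 9, 10, 19, 6, 22]

Pointers start at i = 1, j = 6.
i ends at 6, j ends at 5: the pointers have crossed (j < i), so scanning stops.

Swap pivot arr[0] with arr[5] to place pivot at position 5: [6, 11, 9, 10, 19, 19, 22]
Pivot position: 5

After partitioning with pivot 19, the array becomes [6, 11, 9, 10, 19, 19, 22]. The pivot is placed at index 5. All elements to the left of the pivot are <= 19, and all elements to the right are > 19.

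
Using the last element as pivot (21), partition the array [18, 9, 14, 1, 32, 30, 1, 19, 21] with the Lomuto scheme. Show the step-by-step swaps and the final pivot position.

Lomuto partition with pivot = 21:

Initial array: [18, 9, 14, 1, 32, 30, 1, 19, 21]

arr[0]=18 <= 21: swap with position 0, array becomes [18, 9, 14, 1, 32, 30, 1, 19, 21]
arr[1]=9 <= 21: swap with position 1, array becomes [18, 9, 14, 1, 32, 30, 1, 19, 21]
arr[2]=14 <= 21: swap with position 2, array becomes [18, 9, 14, 1, 32, 30, 1, 19, 21]
arr[3]=1 <= 21: swap with position 3, array becomes [18, 9, 14, 1, 32, 30, 1, 19, 21]
arr[4]=32 > 21: no swap
arr[5]=30 > 21: no swap
arr[6]=1 <= 21: swap with position 4, array becomes [18, 9, 14, 1, 1, 30, 32, 19, 21]
arr[7]=19 <= 21: swap with position 5, array becomes [18, 9, 14, 1, 1, 19, 32, 30, 21]

Place pivot at position 6: [18, 9, 14, 1, 1, 19, 21, 30, 32]
Pivot position: 6

After partitioning with pivot 21, the array becomes [18, 9, 14, 1, 1, 19, 21, 30, 32]. The pivot is placed at index 6. All elements to the left of the pivot are <= 21, and all elements to the right are > 21.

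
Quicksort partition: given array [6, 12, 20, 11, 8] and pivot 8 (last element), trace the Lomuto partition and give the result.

Lomuto partition with pivot = 8:

Initial array: [6, 12, 20, 11, 8]

arr[0]=6 <= 8: swap with position 0, array becomes [6, 12, 20, 11, 8]
arr[1]=12 > 8: no swap
arr[2]=20 > 8: no swap
arr[3]=11 > 8: no swap

Place pivot at position 1: [6, 8, 20, 11, 12]
Pivot position: 1

After partitioning with pivot 8, the array becomes [6, 8, 20, 11, 12]. The pivot is placed at index 1. All elements to the left of the pivot are <= 8, and all elements to the right are > 8.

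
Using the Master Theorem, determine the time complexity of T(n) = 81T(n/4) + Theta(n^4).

Master Theorem for T(n) = 81T(n/4) + O(n^4):

a = 81, b = 4, c = 4
log_b(a) = log_4(81) = 3.1699

Case 3: c = 4 > log_4(81) = 3.1699
T(n) = O(n^4) = O(n^4)

For T(n) = 81T(n/4) + O(n^4): log_4(81) = 3.1699. This is Case 3 of the Master Theorem (c > log_b(a), work dominated by root), giving O(n^4).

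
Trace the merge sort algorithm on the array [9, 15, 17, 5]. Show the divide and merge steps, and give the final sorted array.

Merge sort trace:

Split: [9, 15, 17, 5] -> [9, 15] and [17, 5]
  Split: [9, 15] -> [9] and [15]
  Merge: [9] + [15] -> [9, 15]
  Split: [17, 5] -> [17] and [5]
  Merge: [17] + [5] -> [5, 17]
Merge: [9, 15] + [5, 17] -> [5, 9, 15, 17]

Final sorted array: [5, 9, 15, 17]

The merge sort proceeds by recursively splitting the array and merging sorted halves.
After all merges, the sorted array is [5, 9, 15, 17].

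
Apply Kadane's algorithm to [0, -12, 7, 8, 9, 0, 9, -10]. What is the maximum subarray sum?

Using Kadane's algorithm on [0, -12, 7, 8, 9, 0, 9, -10]:

Scanning through the array:
Position 1 (value -12): max_ending_here = -12, max_so_far = 0
Position 2 (value 7): max_ending_here = 7, max_so_far = 7
Position 3 (value 8): max_ending_here = 15, max_so_far = 15
Position 4 (value 9): max_ending_here = 24, max_so_far = 24
Position 5 (value 0): max_ending_here = 24, max_so_far = 24
Position 6 (value 9): max_ending_here = 33, max_so_far = 33
Position 7 (value -10): max_ending_here = 23, max_so_far = 33

Maximum subarray: [7, 8, 9, 0, 9]
Maximum sum: 33

The maximum subarray is [7, 8, 9, 0, 9] with sum 33. This subarray runs from index 2 to index 6.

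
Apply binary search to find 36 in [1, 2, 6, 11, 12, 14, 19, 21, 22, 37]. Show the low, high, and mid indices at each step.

Binary search for 36 in [1, 2, 6, 11, 12, 14, 19, 21, 22, 37]:

lo=0, hi=9, mid=4, arr[mid]=12 -> 12 < 36, search right half
lo=5, hi=9, mid=7, arr[mid]=21 -> 21 < 36, search right half
lo=8, hi=9, mid=8, arr[mid]=22 -> 22 < 36, search right half
lo=9, hi=9, mid=9, arr[mid]=37 -> 37 > 36, search left half
lo=9 > hi=8, target 36 not found

Binary search determines that 36 is not in the array after 4 comparisons. The search space was exhausted without finding the target.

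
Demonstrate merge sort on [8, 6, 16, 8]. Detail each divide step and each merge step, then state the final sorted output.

Merge sort trace:

Split: [8, 6, 16, 8] -> [8, 6] and [16, 8]
  Split: [8, 6] -> [8] and [6]
  Merge: [8] + [6] -> [6, 8]
  Split: [16, 8] -> [16] and [8]
  Merge: [16] + [8] -> [8, 16]
Merge: [6, 8] + [8, 16] -> [6, 8, 8, 16]

Final sorted array: [6, 8, 8, 16]

The merge sort proceeds by recursively splitting the array and merging sorted halves.
After all merges, the sorted array is [6, 8, 8, 16].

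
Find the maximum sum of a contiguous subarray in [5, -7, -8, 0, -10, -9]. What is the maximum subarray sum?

Using Kadane's algorithm on [5, -7, -8, 0, -10, -9]:

Scanning through the array:
Position 1 (value -7): max_ending_here = -2, max_so_far = 5
Position 2 (value -8): max_ending_here = -8, max_so_far = 5
Position 3 (value 0): max_ending_here = 0, max_so_far = 5
Position 4 (value -10): max_ending_here = -10, max_so_far = 5
Position 5 (value -9): max_ending_here = -9, max_so_far = 5

Maximum subarray: [5]
Maximum sum: 5

The maximum subarray is [5] with sum 5. This subarray runs from index 0 to index 0.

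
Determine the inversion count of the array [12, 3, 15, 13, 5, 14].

Finding inversions in [12, 3, 15, 13, 5, 14]:

(0, 1): arr[0]=12 > arr[1]=3
(0, 4): arr[0]=12 > arr[4]=5
(2, 3): arr[2]=15 > arr[3]=13
(2, 4): arr[2]=15 > arr[4]=5
(2, 5): arr[2]=15 > arr[5]=14
(3, 4): arr[3]=13 > arr[4]=5

Total inversions: 6

The array has 6 inversion(s): (0,1), (0,4), (2,3), (2,4), (2,5), (3,4). Each pair (i,j) satisfies i < j and arr[i] > arr[j].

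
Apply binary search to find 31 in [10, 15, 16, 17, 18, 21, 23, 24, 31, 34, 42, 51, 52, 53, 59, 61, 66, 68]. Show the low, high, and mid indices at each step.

Binary search for 31 in [10, 15, 16, 17, 18, 21, 23, 24, 31, 34, 42, 51, 52, 53, 59, 61, 66, 68]:

lo=0, hi=17, mid=8, arr[mid]=31 -> Found target at index 8!

Binary search finds 31 at index 8 after 1 comparisons. The search repeatedly halves the search space by comparing with the middle element.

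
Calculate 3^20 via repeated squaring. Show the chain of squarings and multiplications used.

Computing 3^20 by squaring (build up from 3^1; each line after the first costs one multiplication):

3^1 = 3
3^2 = (3^1)^2 = 3^2 = 9
3^4 = (3^2)^2 = 9^2 = 81
3^5 = 3 * 3^4 = 3 * 81 = 243
3^10 = (3^5)^2 = 243^2 = 59049
3^20 = (3^10)^2 = 59049^2 = 3486784401

Result: 3486784401
Multiplications needed: 5 (5 lines after 3^1)

3^20 = 3486784401. Using exponentiation by squaring, this requires 5 multiplications. The key idea: if the exponent is even, square the half-power; if odd, multiply by the base once.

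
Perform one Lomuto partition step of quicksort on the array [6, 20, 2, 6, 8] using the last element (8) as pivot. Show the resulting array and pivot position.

Lomuto partition with pivot = 8:

Initial array: [6, 20, 2, 6, 8]

arr[0]=6 <= 8: swap with position 0, array becomes [6, 20, 2, 6, 8]
arr[1]=20 > 8: no swap
arr[2]=2 <= 8: swap with position 1, array becomes [6, 2, 20, 6, 8]
arr[3]=6 <= 8: swap with position 2, array becomes [6, 2, 6, 20, 8]

Place pivot at position 3: [6, 2, 6, 8, 20]
Pivot position: 3

After partitioning with pivot 8, the array becomes [6, 2, 6, 8, 20]. The pivot is placed at index 3. All elements to the left of the pivot are <= 8, and all elements to the right are > 8.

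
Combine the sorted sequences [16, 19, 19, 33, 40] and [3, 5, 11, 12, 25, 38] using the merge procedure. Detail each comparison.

Merging process:

Compare 16 vs 3: take 3 from right. Merged: [3]
Compare 16 vs 5: take 5 from right. Merged: [3, 5]
Compare 16 vs 11: take 11 from right. Merged: [3, 5, 11]
Compare 16 vs 12: take 12 from right. Merged: [3, 5, 11, 12]
Compare 16 vs 25: take 16 from left. Merged: [3, 5, 11, 12, 16]
Compare 19 vs 25: take 19 from left. Merged: [3, 5, 11, 12, 16, 19]
Compare 19 vs 25: take 19 from left. Merged: [3, 5, 11, 12, 16, 19, 19]
Compare 33 vs 25: take 25 from right. Merged: [3, 5, 11, 12, 16, 19, 19, 25]
Compare 33 vs 38: take 33 from left. Merged: [3, 5, 11, 12, 16, 19, 19, 25, 33]
Compare 40 vs 38: take 38 from right. Merged: [3, 5, 11, 12, 16, 19, 19, 25, 33, 38]
Append remaining from left: [40]. Merged: [3, 5, 11, 12, 16, 19, 19, 25, 33, 38, 40]

Final merged array: [3, 5, 11, 12, 16, 19, 19, 25, 33, 38, 40]
Total comparisons: 10

The merged array is [3, 5, 11, 12, 16, 19, 19, 25, 33, 38, 40], requiring 10 comparisons. The merge step runs in O(n) time where n is the total number of elements.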